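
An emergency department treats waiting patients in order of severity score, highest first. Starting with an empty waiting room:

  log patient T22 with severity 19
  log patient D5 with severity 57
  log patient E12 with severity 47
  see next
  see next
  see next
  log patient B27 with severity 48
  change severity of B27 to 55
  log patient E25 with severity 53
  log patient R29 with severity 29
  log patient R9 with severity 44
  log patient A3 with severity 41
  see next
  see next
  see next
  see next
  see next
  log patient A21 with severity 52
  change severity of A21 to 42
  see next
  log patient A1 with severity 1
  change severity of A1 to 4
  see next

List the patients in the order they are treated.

D5 → E12 → T22 → B27 → E25 → R9 → A3 → R29 → A21 → A1

add T22 (severity 19) → {T22:19}
add D5 (severity 57) → {D5:57, T22:19}
add E12 (severity 47) → {D5:57, E12:47, T22:19}
see next → D5; now {E12:47, T22:19}
see next → E12; now {T22:19}
see next → T22; now {}
add B27 (severity 48) → {B27:48}
update B27 to severity 55 → {B27:55}
add E25 (severity 53) → {B27:55, E25:53}
add R29 (severity 29) → {B27:55, E25:53, R29:29}
add R9 (severity 44) → {B27:55, E25:53, R9:44, R29:29}
add A3 (severity 41) → {B27:55, E25:53, R9:44, A3:41, R29:29}
see next → B27; now {E25:53, R9:44, A3:41, R29:29}
see next → E25; now {R9:44, A3:41, R29:29}
see next → R9; now {A3:41, R29:29}
see next → A3; now {R29:29}
see next → R29; now {}
add A21 (severity 52) → {A21:52}
update A21 to severity 42 → {A21:42}
see next → A21; now {}
add A1 (severity 1) → {A1:1}
update A1 to severity 4 → {A1:4}
see next → A1; now {}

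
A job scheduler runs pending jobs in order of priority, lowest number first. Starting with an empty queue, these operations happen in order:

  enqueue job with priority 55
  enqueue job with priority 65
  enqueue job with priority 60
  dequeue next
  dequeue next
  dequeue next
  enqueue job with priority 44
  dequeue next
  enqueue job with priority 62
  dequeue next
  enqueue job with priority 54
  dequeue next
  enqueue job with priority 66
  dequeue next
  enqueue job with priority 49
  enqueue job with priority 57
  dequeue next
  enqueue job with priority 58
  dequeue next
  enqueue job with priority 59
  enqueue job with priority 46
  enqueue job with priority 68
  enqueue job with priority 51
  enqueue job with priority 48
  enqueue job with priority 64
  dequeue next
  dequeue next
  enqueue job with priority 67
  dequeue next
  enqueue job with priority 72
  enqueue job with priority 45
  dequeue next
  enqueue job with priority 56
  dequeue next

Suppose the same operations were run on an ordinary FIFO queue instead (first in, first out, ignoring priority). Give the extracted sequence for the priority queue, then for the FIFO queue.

priority queue: 55, 60, 65, 44, 62, 54, 66, 49, 57, 46, 48, 51, 45, 56; FIFO queue: [55, 65, 60, 44, 62, 54, 66, 49, 57, 58, 59, 46, 68, 51]

insert 55 → {55}
insert 65 → {55, 65}
insert 60 → {55, 60, 65}
dequeue next → 55; now {60, 65}
dequeue next → 60; now {65}
dequeue next → 65; now {}
insert 44 → {44}
dequeue next → 44; now {}
insert 62 → {62}
dequeue next → 62; now {}
insert 54 → {54}
dequeue next → 54; now {}
insert 66 → {66}
dequeue next → 66; now {}
insert 49 → {49}
insert 57 → {49, 57}
dequeue next → 49; now {57}
insert 58 → {57, 58}
dequeue next → 57; now {58}
insert 59 → {58, 59}
insert 46 → {46, 58, 59}
insert 68 → {46, 58, 59, 68}
insert 51 → {46, 51, 58, 59, 68}
insert 48 → {46, 48, 51, 58, 59, 68}
insert 64 → {46, 48, 51, 58, 59, 64, 68}
dequeue next → 46; now {48, 51, 58, 59, 64, 68}
dequeue next → 48; now {51, 58, 59, 64, 68}
insert 67 → {51, 58, 59, 64, 67, 68}
dequeue next → 51; now {58, 59, 64, 67, 68}
insert 72 → {58, 59, 64, 67, 68, 72}
insert 45 → {45, 58, 59, 64, 67, 68, 72}
dequeue next → 45; now {58, 59, 64, 67, 68, 72}
insert 56 → {56, 58, 59, 64, 67, 68, 72}
dequeue next → 56; now {58, 59, 64, 67, 68, 72}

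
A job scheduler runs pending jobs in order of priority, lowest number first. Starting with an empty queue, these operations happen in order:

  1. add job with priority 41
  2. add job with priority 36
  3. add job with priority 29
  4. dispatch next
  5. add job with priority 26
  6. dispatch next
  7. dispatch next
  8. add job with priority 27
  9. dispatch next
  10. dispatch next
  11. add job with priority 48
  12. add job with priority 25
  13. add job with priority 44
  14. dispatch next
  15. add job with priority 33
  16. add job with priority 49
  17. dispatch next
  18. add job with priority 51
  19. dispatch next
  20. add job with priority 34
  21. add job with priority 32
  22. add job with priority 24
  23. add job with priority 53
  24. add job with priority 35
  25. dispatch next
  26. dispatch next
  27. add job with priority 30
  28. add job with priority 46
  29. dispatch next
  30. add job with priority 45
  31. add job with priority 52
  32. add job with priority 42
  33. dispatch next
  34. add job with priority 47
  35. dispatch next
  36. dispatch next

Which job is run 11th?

30

insert 41 → {41}
insert 36 → {36, 41}
insert 29 → {29, 36, 41}
dispatch next → 29; now {36, 41}
insert 26 → {26, 36, 41}
dispatch next → 26; now {36, 41}
dispatch next → 36; now {41}
insert 27 → {27, 41}
dispatch next → 27; now {41}
dispatch next → 41; now {}
insert 48 → {48}
insert 25 → {25, 48}
insert 44 → {25, 44, 48}
dispatch next → 25; now {44, 48}
insert 33 → {33, 44, 48}
insert 49 → {33, 44, 48, 49}
dispatch next → 33; now {44, 48, 49}
insert 51 → {44, 48, 49, 51}
dispatch next → 44; now {48, 49, 51}
insert 34 → {34, 48, 49, 51}
insert 32 → {32, 34, 48, 49, 51}
insert 24 → {24, 32, 34, 48, 49, 51}
insert 53 → {24, 32, 34, 48, 49, 51, 53}
insert 35 → {24, 32, 34, 35, 48, 49, 51, 53}
dispatch next → 24; now {32, 34, 35, 48, 49, 51, 53}
dispatch next → 32; now {34, 35, 48, 49, 51, 53}
insert 30 → {30, 34, 35, 48, 49, 51, 53}
insert 46 → {30, 34, 35, 46, 48, 49, 51, 53}
dispatch next → 30; now {34, 35, 46, 48, 49, 51, 53}
insert 45 → {34, 35, 45, 46, 48, 49, 51, 53}
insert 52 → {34, 35, 45, 46, 48, 49, 51, 52, 53}
insert 42 → {34, 35, 42, 45, 46, 48, 49, 51, 52, 53}
dispatch next → 34; now {35, 42, 45, 46, 48, 49, 51, 52, 53}
insert 47 → {35, 42, 45, 46, 47, 48, 49, 51, 52, 53}
dispatch next → 35; now {42, 45, 46, 47, 48, 49, 51, 52, 53}
dispatch next → 42; now {45, 46, 47, 48, 49, 51, 52, 53}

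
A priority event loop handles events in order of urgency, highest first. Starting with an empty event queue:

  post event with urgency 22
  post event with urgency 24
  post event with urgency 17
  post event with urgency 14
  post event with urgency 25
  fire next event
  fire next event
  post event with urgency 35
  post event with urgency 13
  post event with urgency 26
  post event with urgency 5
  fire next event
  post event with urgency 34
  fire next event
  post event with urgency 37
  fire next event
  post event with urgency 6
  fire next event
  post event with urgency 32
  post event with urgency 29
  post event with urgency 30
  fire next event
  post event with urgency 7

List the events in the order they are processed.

[25, 24, 35, 34, 37, 26, 32]

insert 22 → {22}
insert 24 → {24, 22}
insert 17 → {24, 22, 17}
insert 14 → {24, 22, 17, 14}
insert 25 → {25, 24, 22, 17, 14}
fire next event → 25; now {24, 22, 17, 14}
fire next event → 24; now {22, 17, 14}
insert 35 → {35, 22, 17, 14}
insert 13 → {35, 22, 17, 14, 13}
insert 26 → {35, 26, 22, 17, 14, 13}
insert 5 → {35, 26, 22, 17, 14, 13, 5}
fire next event → 35; now {26, 22, 17, 14, 13, 5}
insert 34 → {34, 26, 22, 17, 14, 13, 5}
fire next event → 34; now {26, 22, 17, 14, 13, 5}
insert 37 → {37, 26, 22, 17, 14, 13, 5}
fire next event → 37; now {26, 22, 17, 14, 13, 5}
insert 6 → {26, 22, 17, 14, 13, 6, 5}
fire next event → 26; now {22, 17, 14, 13, 6, 5}
insert 32 → {32, 22, 17, 14, 13, 6, 5}
insert 29 → {32, 29, 22, 17, 14, 13, 6, 5}
insert 30 → {32, 30, 29, 22, 17, 14, 13, 6, 5}
fire next event → 32; now {30, 29, 22, 17, 14, 13, 6, 5}
insert 7 → {30, 29, 22, 17, 14, 13, 7, 6, 5}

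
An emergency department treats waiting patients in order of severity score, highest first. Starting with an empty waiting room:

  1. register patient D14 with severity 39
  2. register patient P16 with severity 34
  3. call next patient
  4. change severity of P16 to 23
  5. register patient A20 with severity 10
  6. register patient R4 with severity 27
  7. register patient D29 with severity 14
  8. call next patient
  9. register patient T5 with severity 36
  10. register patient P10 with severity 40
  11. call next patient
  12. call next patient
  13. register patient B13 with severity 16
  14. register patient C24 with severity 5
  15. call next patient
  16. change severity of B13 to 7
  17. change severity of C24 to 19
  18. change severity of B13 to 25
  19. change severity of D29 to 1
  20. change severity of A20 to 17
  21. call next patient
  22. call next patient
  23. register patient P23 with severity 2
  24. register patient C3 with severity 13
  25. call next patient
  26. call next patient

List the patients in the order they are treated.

D14 → R4 → P10 → T5 → P16 → B13 → C24 → A20 → C3

add D14 (severity 39) → {D14:39}
add P16 (severity 34) → {D14:39, P16:34}
call next patient → D14; now {P16:34}
update P16 to severity 23 → {P16:23}
add A20 (severity 10) → {P16:23, A20:10}
add R4 (severity 27) → {R4:27, P16:23, A20:10}
add D29 (severity 14) → {R4:27, P16:23, D29:14, A20:10}
call next patient → R4; now {P16:23, D29:14, A20:10}
add T5 (severity 36) → {T5:36, P16:23, D29:14, A20:10}
add P10 (severity 40) → {P10:40, T5:36, P16:23, D29:14, A20:10}
call next patient → P10; now {T5:36, P16:23, D29:14, A20:10}
call next patient → T5; now {P16:23, D29:14, A20:10}
add B13 (severity 16) → {P16:23, B13:16, D29:14, A20:10}
add C24 (severity 5) → {P16:23, B13:16, D29:14, A20:10, C24:5}
call next patient → P16; now {B13:16, D29:14, A20:10, C24:5}
update B13 to severity 7 → {D29:14, A20:10, B13:7, C24:5}
update C24 to severity 19 → {C24:19, D29:14, A20:10, B13:7}
update B13 to severity 25 → {B13:25, C24:19, D29:14, A20:10}
update D29 to severity 1 → {B13:25, C24:19, A20:10, D29:1}
update A20 to severity 17 → {B13:25, C24:19, A20:17, D29:1}
call next patient → B13; now {C24:19, A20:17, D29:1}
call next patient → C24; now {A20:17, D29:1}
add P23 (severity 2) → {A20:17, P23:2, D29:1}
add C3 (severity 13) → {A20:17, C3:13, P23:2, D29:1}
call next patient → A20; now {C3:13, P23:2, D29:1}
call next patient → C3; now {P23:2, D29:1}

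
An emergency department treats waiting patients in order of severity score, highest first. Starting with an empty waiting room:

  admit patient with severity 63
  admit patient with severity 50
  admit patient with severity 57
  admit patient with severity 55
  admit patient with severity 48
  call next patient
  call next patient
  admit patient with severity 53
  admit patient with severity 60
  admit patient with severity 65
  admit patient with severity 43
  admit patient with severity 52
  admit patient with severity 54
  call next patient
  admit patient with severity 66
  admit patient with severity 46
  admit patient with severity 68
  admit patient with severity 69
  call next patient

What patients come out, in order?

[63, 57, 65, 69]

insert 63 → {63}
insert 50 → {63, 50}
insert 57 → {63, 57, 50}
insert 55 → {63, 57, 55, 50}
insert 48 → {63, 57, 55, 50, 48}
call next patient → 63; now {57, 55, 50, 48}
call next patient → 57; now {55, 50, 48}
insert 53 → {55, 53, 50, 48}
insert 60 → {60, 55, 53, 50, 48}
insert 65 → {65, 60, 55, 53, 50, 48}
insert 43 → {65, 60, 55, 53, 50, 48, 43}
insert 52 → {65, 60, 55, 53, 52, 50, 48, 43}
insert 54 → {65, 60, 55, 54, 53, 52, 50, 48, 43}
call next patient → 65; now {60, 55, 54, 53, 52, 50, 48, 43}
insert 66 → {66, 60, 55, 54, 53, 52, 50, 48, 43}
insert 46 → {66, 60, 55, 54, 53, 52, 50, 48, 46, 43}
insert 68 → {68, 66, 60, 55, 54, 53, 52, 50, 48, 46, 43}
insert 69 → {69, 68, 66, 60, 55, 54, 53, 52, 50, 48, 46, 43}
call next patient → 69; now {68, 66, 60, 55, 54, 53, 52, 50, 48, 46, 43}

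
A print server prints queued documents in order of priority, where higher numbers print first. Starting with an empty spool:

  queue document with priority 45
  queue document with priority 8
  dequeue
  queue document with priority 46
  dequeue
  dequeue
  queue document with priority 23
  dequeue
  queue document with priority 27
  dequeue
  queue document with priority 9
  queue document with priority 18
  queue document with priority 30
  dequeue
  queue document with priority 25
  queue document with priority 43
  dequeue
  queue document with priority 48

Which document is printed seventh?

43

insert 45 → {45}
insert 8 → {45, 8}
dequeue → 45; now {8}
insert 46 → {46, 8}
dequeue → 46; now {8}
dequeue → 8; now {}
insert 23 → {23}
dequeue → 23; now {}
insert 27 → {27}
dequeue → 27; now {}
insert 9 → {9}
insert 18 → {18, 9}
insert 30 → {30, 18, 9}
dequeue → 30; now {18, 9}
insert 25 → {25, 18, 9}
insert 43 → {43, 25, 18, 9}
dequeue → 43; now {25, 18, 9}
insert 48 → {48, 25, 18, 9}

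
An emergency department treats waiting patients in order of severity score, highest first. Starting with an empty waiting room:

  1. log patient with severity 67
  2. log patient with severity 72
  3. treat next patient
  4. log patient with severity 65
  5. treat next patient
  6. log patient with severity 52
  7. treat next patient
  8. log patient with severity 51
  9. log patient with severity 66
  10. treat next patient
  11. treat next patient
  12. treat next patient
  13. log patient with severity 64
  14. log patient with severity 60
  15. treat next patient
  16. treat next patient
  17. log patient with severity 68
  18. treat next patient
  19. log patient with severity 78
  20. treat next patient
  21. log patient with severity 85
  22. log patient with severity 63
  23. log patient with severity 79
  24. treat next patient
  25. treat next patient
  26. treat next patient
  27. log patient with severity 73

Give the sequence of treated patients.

insert 67 → {67}
insert 72 → {72, 67}
treat next patient → 72; now {67}
insert 65 → {67, 65}
treat next patient → 67; now {65}
insert 52 → {65, 52}
treat next patient → 65; now {52}
insert 51 → {52, 51}
insert 66 → {66, 52, 51}
treat next patient → 66; now {52, 51}
treat next patient → 52; now {51}
treat next patient → 51; now {}
insert 64 → {64}
insert 60 → {64, 60}
treat next patient → 64; now {60}
treat next patient → 60; now {}
insert 68 → {68}
treat next patient → 68; now {}
insert 78 → {78}
treat next patient → 78; now {}
insert 85 → {85}
insert 63 → {85, 63}
insert 79 → {85, 79, 63}
treat next patient → 85; now {79, 63}
treat next patient → 79; now {63}
treat next patient → 63; now {}
insert 73 → {73}

72, 67, 65, 66, 52, 51, 64, 60, 68, 78, 85, 79, 63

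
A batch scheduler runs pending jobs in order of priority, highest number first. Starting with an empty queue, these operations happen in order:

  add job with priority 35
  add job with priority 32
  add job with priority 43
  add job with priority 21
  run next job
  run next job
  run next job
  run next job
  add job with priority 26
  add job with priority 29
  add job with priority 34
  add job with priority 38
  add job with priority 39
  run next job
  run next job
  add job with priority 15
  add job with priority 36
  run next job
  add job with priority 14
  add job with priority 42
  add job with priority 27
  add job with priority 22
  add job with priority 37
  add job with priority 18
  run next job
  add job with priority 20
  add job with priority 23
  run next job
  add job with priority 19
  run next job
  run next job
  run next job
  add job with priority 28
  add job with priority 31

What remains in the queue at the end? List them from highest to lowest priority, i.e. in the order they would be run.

insert 35 → {35}
insert 32 → {35, 32}
insert 43 → {43, 35, 32}
insert 21 → {43, 35, 32, 21}
run next job → 43; now {35, 32, 21}
run next job → 35; now {32, 21}
run next job → 32; now {21}
run next job → 21; now {}
insert 26 → {26}
insert 29 → {29, 26}
insert 34 → {34, 29, 26}
insert 38 → {38, 34, 29, 26}
insert 39 → {39, 38, 34, 29, 26}
run next job → 39; now {38, 34, 29, 26}
run next job → 38; now {34, 29, 26}
insert 15 → {34, 29, 26, 15}
insert 36 → {36, 34, 29, 26, 15}
run next job → 36; now {34, 29, 26, 15}
insert 14 → {34, 29, 26, 15, 14}
insert 42 → {42, 34, 29, 26, 15, 14}
insert 27 → {42, 34, 29, 27, 26, 15, 14}
insert 22 → {42, 34, 29, 27, 26, 22, 15, 14}
insert 37 → {42, 37, 34, 29, 27, 26, 22, 15, 14}
insert 18 → {42, 37, 34, 29, 27, 26, 22, 18, 15, 14}
run next job → 42; now {37, 34, 29, 27, 26, 22, 18, 15, 14}
insert 20 → {37, 34, 29, 27, 26, 22, 20, 18, 15, 14}
insert 23 → {37, 34, 29, 27, 26, 23, 22, 20, 18, 15, 14}
run next job → 37; now {34, 29, 27, 26, 23, 22, 20, 18, 15, 14}
insert 19 → {34, 29, 27, 26, 23, 22, 20, 19, 18, 15, 14}
run next job → 34; now {29, 27, 26, 23, 22, 20, 19, 18, 15, 14}
run next job → 29; now {27, 26, 23, 22, 20, 19, 18, 15, 14}
run next job → 27; now {26, 23, 22, 20, 19, 18, 15, 14}
insert 28 → {28, 26, 23, 22, 20, 19, 18, 15, 14}
insert 31 → {31, 28, 26, 23, 22, 20, 19, 18, 15, 14}

[31, 28, 26, 23, 22, 20, 19, 18, 15, 14]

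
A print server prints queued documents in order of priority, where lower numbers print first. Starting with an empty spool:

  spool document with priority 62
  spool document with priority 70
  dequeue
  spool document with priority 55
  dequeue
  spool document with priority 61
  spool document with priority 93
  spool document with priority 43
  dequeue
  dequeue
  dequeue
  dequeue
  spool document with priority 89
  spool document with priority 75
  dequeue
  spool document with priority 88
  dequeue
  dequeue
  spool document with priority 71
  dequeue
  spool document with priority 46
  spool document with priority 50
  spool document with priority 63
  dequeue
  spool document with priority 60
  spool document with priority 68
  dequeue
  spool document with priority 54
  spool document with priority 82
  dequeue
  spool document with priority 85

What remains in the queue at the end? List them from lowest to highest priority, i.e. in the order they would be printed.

insert 62 → {62}
insert 70 → {62, 70}
dequeue → 62; now {70}
insert 55 → {55, 70}
dequeue → 55; now {70}
insert 61 → {61, 70}
insert 93 → {61, 70, 93}
insert 43 → {43, 61, 70, 93}
dequeue → 43; now {61, 70, 93}
dequeue → 61; now {70, 93}
dequeue → 70; now {93}
dequeue → 93; now {}
insert 89 → {89}
insert 75 → {75, 89}
dequeue → 75; now {89}
insert 88 → {88, 89}
dequeue → 88; now {89}
dequeue → 89; now {}
insert 71 → {71}
dequeue → 71; now {}
insert 46 → {46}
insert 50 → {46, 50}
insert 63 → {46, 50, 63}
dequeue → 46; now {50, 63}
insert 60 → {50, 60, 63}
insert 68 → {50, 60, 63, 68}
dequeue → 50; now {60, 63, 68}
insert 54 → {54, 60, 63, 68}
insert 82 → {54, 60, 63, 68, 82}
dequeue → 54; now {60, 63, 68, 82}
insert 85 → {60, 63, 68, 82, 85}

60 → 63 → 68 → 82 → 85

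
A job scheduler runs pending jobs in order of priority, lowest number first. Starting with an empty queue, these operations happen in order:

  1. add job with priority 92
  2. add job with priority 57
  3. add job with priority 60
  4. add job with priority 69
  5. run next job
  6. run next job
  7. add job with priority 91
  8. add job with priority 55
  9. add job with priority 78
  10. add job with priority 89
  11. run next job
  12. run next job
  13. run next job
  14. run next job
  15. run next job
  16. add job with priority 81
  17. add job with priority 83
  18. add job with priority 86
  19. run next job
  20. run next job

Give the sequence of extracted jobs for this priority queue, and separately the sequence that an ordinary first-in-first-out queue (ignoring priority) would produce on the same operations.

insert 92 → {92}
insert 57 → {57, 92}
insert 60 → {57, 60, 92}
insert 69 → {57, 60, 69, 92}
run next job → 57; now {60, 69, 92}
run next job → 60; now {69, 92}
insert 91 → {69, 91, 92}
insert 55 → {55, 69, 91, 92}
insert 78 → {55, 69, 78, 91, 92}
insert 89 → {55, 69, 78, 89, 91, 92}
run next job → 55; now {69, 78, 89, 91, 92}
run next job → 69; now {78, 89, 91, 92}
run next job → 78; now {89, 91, 92}
run next job → 89; now {91, 92}
run next job → 91; now {92}
insert 81 → {81, 92}
insert 83 → {81, 83, 92}
insert 86 → {81, 83, 86, 92}
run next job → 81; now {83, 86, 92}
run next job → 83; now {86, 92}

priority queue: [57, 60, 55, 69, 78, 89, 91, 81, 83]; FIFO queue: [92, 57, 60, 69, 91, 55, 78, 89, 81]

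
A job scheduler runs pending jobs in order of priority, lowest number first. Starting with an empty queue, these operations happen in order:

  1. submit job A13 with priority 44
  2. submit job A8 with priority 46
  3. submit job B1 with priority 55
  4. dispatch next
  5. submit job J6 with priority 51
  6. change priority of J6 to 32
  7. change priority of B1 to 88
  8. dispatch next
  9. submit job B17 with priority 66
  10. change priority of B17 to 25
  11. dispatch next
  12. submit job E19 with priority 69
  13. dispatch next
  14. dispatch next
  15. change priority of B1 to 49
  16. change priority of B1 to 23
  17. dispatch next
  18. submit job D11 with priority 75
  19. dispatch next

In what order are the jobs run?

add A13 (priority 44) → {A13:44}
add A8 (priority 46) → {A13:44, A8:46}
add B1 (priority 55) → {A13:44, A8:46, B1:55}
dispatch next → A13; now {A8:46, B1:55}
add J6 (priority 51) → {A8:46, J6:51, B1:55}
update J6 to priority 32 → {J6:32, A8:46, B1:55}
update B1 to priority 88 → {J6:32, A8:46, B1:88}
dispatch next → J6; now {A8:46, B1:88}
add B17 (priority 66) → {A8:46, B17:66, B1:88}
update B17 to priority 25 → {B17:25, A8:46, B1:88}
dispatch next → B17; now {A8:46, B1:88}
add E19 (priority 69) → {A8:46, E19:69, B1:88}
dispatch next → A8; now {E19:69, B1:88}
dispatch next → E19; now {B1:88}
update B1 to priority 49 → {B1:49}
update B1 to priority 23 → {B1:23}
dispatch next → B1; now {}
add D11 (priority 75) → {D11:75}
dispatch next → D11; now {}

[A13, J6, B17, A8, E19, B1, D11]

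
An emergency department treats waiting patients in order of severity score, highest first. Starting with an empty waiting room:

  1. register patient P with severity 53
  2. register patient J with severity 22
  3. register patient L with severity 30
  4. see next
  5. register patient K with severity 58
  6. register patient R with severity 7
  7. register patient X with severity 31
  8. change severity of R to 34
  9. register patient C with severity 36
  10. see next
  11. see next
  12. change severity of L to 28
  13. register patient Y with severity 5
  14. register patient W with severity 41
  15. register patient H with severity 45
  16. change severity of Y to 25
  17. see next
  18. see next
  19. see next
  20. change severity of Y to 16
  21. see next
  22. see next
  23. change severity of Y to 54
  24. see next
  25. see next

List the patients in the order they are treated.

P, K, C, H, W, R, X, L, Y, J

add P (severity 53) → {P:53}
add J (severity 22) → {P:53, J:22}
add L (severity 30) → {P:53, L:30, J:22}
see next → P; now {L:30, J:22}
add K (severity 58) → {K:58, L:30, J:22}
add R (severity 7) → {K:58, L:30, J:22, R:7}
add X (severity 31) → {K:58, X:31, L:30, J:22, R:7}
update R to severity 34 → {K:58, R:34, X:31, L:30, J:22}
add C (severity 36) → {K:58, C:36, R:34, X:31, L:30, J:22}
see next → K; now {C:36, R:34, X:31, L:30, J:22}
see next → C; now {R:34, X:31, L:30, J:22}
update L to severity 28 → {R:34, X:31, L:28, J:22}
add Y (severity 5) → {R:34, X:31, L:28, J:22, Y:5}
add W (severity 41) → {W:41, R:34, X:31, L:28, J:22, Y:5}
add H (severity 45) → {H:45, W:41, R:34, X:31, L:28, J:22, Y:5}
update Y to severity 25 → {H:45, W:41, R:34, X:31, L:28, Y:25, J:22}
see next → H; now {W:41, R:34, X:31, L:28, Y:25, J:22}
see next → W; now {R:34, X:31, L:28, Y:25, J:22}
see next → R; now {X:31, L:28, Y:25, J:22}
update Y to severity 16 → {X:31, L:28, J:22, Y:16}
see next → X; now {L:28, J:22, Y:16}
see next → L; now {J:22, Y:16}
update Y to severity 54 → {Y:54, J:22}
see next → Y; now {J:22}
see next → J; now {}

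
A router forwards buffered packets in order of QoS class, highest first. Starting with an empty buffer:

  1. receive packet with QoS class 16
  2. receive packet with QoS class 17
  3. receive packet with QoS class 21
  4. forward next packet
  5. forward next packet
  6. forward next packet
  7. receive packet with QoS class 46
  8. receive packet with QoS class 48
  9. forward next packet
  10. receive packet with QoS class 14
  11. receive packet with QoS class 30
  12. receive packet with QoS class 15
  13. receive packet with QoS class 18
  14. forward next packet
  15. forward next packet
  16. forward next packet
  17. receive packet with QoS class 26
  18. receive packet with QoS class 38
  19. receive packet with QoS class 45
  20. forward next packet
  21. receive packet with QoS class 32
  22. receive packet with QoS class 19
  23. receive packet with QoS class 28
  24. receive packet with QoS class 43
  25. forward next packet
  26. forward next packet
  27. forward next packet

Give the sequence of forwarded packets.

21, 17, 16, 48, 46, 30, 18, 45, 43, 38, 32

insert 16 → {16}
insert 17 → {17, 16}
insert 21 → {21, 17, 16}
forward next packet → 21; now {17, 16}
forward next packet → 17; now {16}
forward next packet → 16; now {}
insert 46 → {46}
insert 48 → {48, 46}
forward next packet → 48; now {46}
insert 14 → {46, 14}
insert 30 → {46, 30, 14}
insert 15 → {46, 30, 15, 14}
insert 18 → {46, 30, 18, 15, 14}
forward next packet → 46; now {30, 18, 15, 14}
forward next packet → 30; now {18, 15, 14}
forward next packet → 18; now {15, 14}
insert 26 → {26, 15, 14}
insert 38 → {38, 26, 15, 14}
insert 45 → {45, 38, 26, 15, 14}
forward next packet → 45; now {38, 26, 15, 14}
insert 32 → {38, 32, 26, 15, 14}
insert 19 → {38, 32, 26, 19, 15, 14}
insert 28 → {38, 32, 28, 26, 19, 15, 14}
insert 43 → {43, 38, 32, 28, 26, 19, 15, 14}
forward next packet → 43; now {38, 32, 28, 26, 19, 15, 14}
forward next packet → 38; now {32, 28, 26, 19, 15, 14}
forward next packet → 32; now {28, 26, 19, 15, 14}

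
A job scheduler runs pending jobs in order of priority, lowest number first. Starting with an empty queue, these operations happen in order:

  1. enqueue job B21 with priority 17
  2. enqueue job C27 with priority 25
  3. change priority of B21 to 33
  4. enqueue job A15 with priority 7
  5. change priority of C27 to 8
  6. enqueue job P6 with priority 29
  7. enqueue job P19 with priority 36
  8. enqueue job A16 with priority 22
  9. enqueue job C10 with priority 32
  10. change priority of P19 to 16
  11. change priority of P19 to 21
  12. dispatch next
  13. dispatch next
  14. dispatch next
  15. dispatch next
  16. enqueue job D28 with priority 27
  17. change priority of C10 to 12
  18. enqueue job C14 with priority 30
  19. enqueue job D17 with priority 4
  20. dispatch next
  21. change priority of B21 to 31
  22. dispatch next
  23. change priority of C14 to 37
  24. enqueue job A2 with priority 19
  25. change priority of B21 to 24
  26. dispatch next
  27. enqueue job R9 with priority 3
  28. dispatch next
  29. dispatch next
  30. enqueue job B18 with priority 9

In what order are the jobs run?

add B21 (priority 17) → {B21:17}
add C27 (priority 25) → {B21:17, C27:25}
update B21 to priority 33 → {C27:25, B21:33}
add A15 (priority 7) → {A15:7, C27:25, B21:33}
update C27 to priority 8 → {A15:7, C27:8, B21:33}
add P6 (priority 29) → {A15:7, C27:8, P6:29, B21:33}
add P19 (priority 36) → {A15:7, C27:8, P6:29, B21:33, P19:36}
add A16 (priority 22) → {A15:7, C27:8, A16:22, P6:29, B21:33, P19:36}
add C10 (priority 32) → {A15:7, C27:8, A16:22, P6:29, C10:32, B21:33, P19:36}
update P19 to priority 16 → {A15:7, C27:8, P19:16, A16:22, P6:29, C10:32, B21:33}
update P19 to priority 21 → {A15:7, C27:8, P19:21, A16:22, P6:29, C10:32, B21:33}
dispatch next → A15; now {C27:8, P19:21, A16:22, P6:29, C10:32, B21:33}
dispatch next → C27; now {P19:21, A16:22, P6:29, C10:32, B21:33}
dispatch next → P19; now {A16:22, P6:29, C10:32, B21:33}
dispatch next → A16; now {P6:29, C10:32, B21:33}
add D28 (priority 27) → {D28:27, P6:29, C10:32, B21:33}
update C10 to priority 12 → {C10:12, D28:27, P6:29, B21:33}
add C14 (priority 30) → {C10:12, D28:27, P6:29, C14:30, B21:33}
add D17 (priority 4) → {D17:4, C10:12, D28:27, P6:29, C14:30, B21:33}
dispatch next → D17; now {C10:12, D28:27, P6:29, C14:30, B21:33}
update B21 to priority 31 → {C10:12, D28:27, P6:29, C14:30, B21:31}
dispatch next → C10; now {D28:27, P6:29, C14:30, B21:31}
update C14 to priority 37 → {D28:27, P6:29, B21:31, C14:37}
add A2 (priority 19) → {A2:19, D28:27, P6:29, B21:31, C14:37}
update B21 to priority 24 → {A2:19, B21:24, D28:27, P6:29, C14:37}
dispatch next → A2; now {B21:24, D28:27, P6:29, C14:37}
add R9 (priority 3) → {R9:3, B21:24, D28:27, P6:29, C14:37}
dispatch next → R9; now {B21:24, D28:27, P6:29, C14:37}
dispatch next → B21; now {D28:27, P6:29, C14:37}
add B18 (priority 9) → {B18:9, D28:27, P6:29, C14:37}

A15 → C27 → P19 → A16 → D17 → C10 → A2 → R9 → B21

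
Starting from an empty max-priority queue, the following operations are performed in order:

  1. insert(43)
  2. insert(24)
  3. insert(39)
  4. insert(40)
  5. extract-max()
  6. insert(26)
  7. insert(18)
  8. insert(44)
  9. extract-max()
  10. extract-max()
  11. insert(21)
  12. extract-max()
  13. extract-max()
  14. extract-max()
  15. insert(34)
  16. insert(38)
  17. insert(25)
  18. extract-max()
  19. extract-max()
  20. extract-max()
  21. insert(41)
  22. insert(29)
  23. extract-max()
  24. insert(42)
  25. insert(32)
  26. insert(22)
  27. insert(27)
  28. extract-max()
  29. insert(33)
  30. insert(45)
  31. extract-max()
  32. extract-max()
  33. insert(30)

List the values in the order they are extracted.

insert 43 → {43}
insert 24 → {43, 24}
insert 39 → {43, 39, 24}
insert 40 → {43, 40, 39, 24}
extract-max → 43; now {40, 39, 24}
insert 26 → {40, 39, 26, 24}
insert 18 → {40, 39, 26, 24, 18}
insert 44 → {44, 40, 39, 26, 24, 18}
extract-max → 44; now {40, 39, 26, 24, 18}
extract-max → 40; now {39, 26, 24, 18}
insert 21 → {39, 26, 24, 21, 18}
extract-max → 39; now {26, 24, 21, 18}
extract-max → 26; now {24, 21, 18}
extract-max → 24; now {21, 18}
insert 34 → {34, 21, 18}
insert 38 → {38, 34, 21, 18}
insert 25 → {38, 34, 25, 21, 18}
extract-max → 38; now {34, 25, 21, 18}
extract-max → 34; now {25, 21, 18}
extract-max → 25; now {21, 18}
insert 41 → {41, 21, 18}
insert 29 → {41, 29, 21, 18}
extract-max → 41; now {29, 21, 18}
insert 42 → {42, 29, 21, 18}
insert 32 → {42, 32, 29, 21, 18}
insert 22 → {42, 32, 29, 22, 21, 18}
insert 27 → {42, 32, 29, 27, 22, 21, 18}
extract-max → 42; now {32, 29, 27, 22, 21, 18}
insert 33 → {33, 32, 29, 27, 22, 21, 18}
insert 45 → {45, 33, 32, 29, 27, 22, 21, 18}
extract-max → 45; now {33, 32, 29, 27, 22, 21, 18}
extract-max → 33; now {32, 29, 27, 22, 21, 18}
insert 30 → {32, 30, 29, 27, 22, 21, 18}

43 → 44 → 40 → 39 → 26 → 24 → 38 → 34 → 25 → 41 → 42 → 45 → 33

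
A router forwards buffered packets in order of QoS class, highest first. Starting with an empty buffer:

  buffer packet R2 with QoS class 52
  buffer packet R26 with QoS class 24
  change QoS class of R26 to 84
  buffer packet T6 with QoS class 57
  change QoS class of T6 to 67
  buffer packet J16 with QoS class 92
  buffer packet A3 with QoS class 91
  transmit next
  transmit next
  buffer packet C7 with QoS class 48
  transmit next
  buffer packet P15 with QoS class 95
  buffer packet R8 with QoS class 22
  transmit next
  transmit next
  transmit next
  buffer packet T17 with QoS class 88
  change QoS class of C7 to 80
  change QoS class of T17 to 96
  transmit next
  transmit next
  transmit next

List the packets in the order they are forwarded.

add R2 (QoS class 52) → {R2:52}
add R26 (QoS class 24) → {R2:52, R26:24}
update R26 to QoS class 84 → {R26:84, R2:52}
add T6 (QoS class 57) → {R26:84, T6:57, R2:52}
update T6 to QoS class 67 → {R26:84, T6:67, R2:52}
add J16 (QoS class 92) → {J16:92, R26:84, T6:67, R2:52}
add A3 (QoS class 91) → {J16:92, A3:91, R26:84, T6:67, R2:52}
transmit next → J16; now {A3:91, R26:84, T6:67, R2:52}
transmit next → A3; now {R26:84, T6:67, R2:52}
add C7 (QoS class 48) → {R26:84, T6:67, R2:52, C7:48}
transmit next → R26; now {T6:67, R2:52, C7:48}
add P15 (QoS class 95) → {P15:95, T6:67, R2:52, C7:48}
add R8 (QoS class 22) → {P15:95, T6:67, R2:52, C7:48, R8:22}
transmit next → P15; now {T6:67, R2:52, C7:48, R8:22}
transmit next → T6; now {R2:52, C7:48, R8:22}
transmit next → R2; now {C7:48, R8:22}
add T17 (QoS class 88) → {T17:88, C7:48, R8:22}
update C7 to QoS class 80 → {T17:88, C7:80, R8:22}
update T17 to QoS class 96 → {T17:96, C7:80, R8:22}
transmit next → T17; now {C7:80, R8:22}
transmit next → C7; now {R8:22}
transmit next → R8; now {}

J16 → A3 → R26 → P15 → T6 → R2 → T17 → C7 → R8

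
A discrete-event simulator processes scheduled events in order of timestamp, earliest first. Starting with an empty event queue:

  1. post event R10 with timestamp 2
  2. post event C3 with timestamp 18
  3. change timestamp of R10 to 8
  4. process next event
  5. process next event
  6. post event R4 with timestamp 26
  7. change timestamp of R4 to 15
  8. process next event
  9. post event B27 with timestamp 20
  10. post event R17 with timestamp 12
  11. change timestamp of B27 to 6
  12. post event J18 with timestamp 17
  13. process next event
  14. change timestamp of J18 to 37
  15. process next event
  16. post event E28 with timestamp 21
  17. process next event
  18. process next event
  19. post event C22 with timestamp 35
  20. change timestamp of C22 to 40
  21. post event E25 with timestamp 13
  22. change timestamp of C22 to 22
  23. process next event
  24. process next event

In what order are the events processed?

[R10, C3, R4, B27, R17, E28, J18, E25, C22]

add R10 (timestamp 2) → {R10:2}
add C3 (timestamp 18) → {R10:2, C3:18}
update R10 to timestamp 8 → {R10:8, C3:18}
process next event → R10; now {C3:18}
process next event → C3; now {}
add R4 (timestamp 26) → {R4:26}
update R4 to timestamp 15 → {R4:15}
process next event → R4; now {}
add B27 (timestamp 20) → {B27:20}
add R17 (timestamp 12) → {R17:12, B27:20}
update B27 to timestamp 6 → {B27:6, R17:12}
add J18 (timestamp 17) → {B27:6, R17:12, J18:17}
process next event → B27; now {R17:12, J18:17}
update J18 to timestamp 37 → {R17:12, J18:37}
process next event → R17; now {J18:37}
add E28 (timestamp 21) → {E28:21, J18:37}
process next event → E28; now {J18:37}
process next event → J18; now {}
add C22 (timestamp 35) → {C22:35}
update C22 to timestamp 40 → {C22:40}
add E25 (timestamp 13) → {E25:13, C22:40}
update C22 to timestamp 22 → {E25:13, C22:22}
process next event → E25; now {C22:22}
process next event → C22; now {}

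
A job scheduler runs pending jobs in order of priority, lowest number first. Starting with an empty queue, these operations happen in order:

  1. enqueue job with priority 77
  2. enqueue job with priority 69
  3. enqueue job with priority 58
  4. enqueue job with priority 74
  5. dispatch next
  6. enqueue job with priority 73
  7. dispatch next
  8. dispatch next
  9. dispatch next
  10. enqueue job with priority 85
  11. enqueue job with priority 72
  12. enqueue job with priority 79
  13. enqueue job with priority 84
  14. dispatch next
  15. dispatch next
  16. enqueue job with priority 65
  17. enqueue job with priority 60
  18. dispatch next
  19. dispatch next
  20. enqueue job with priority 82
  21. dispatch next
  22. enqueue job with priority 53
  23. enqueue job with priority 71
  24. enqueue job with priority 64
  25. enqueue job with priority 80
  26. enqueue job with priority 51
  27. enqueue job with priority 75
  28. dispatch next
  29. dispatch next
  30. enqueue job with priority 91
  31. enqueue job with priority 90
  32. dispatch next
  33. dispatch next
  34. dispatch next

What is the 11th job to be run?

insert 77 → {77}
insert 69 → {69, 77}
insert 58 → {58, 69, 77}
insert 74 → {58, 69, 74, 77}
dispatch next → 58; now {69, 74, 77}
insert 73 → {69, 73, 74, 77}
dispatch next → 69; now {73, 74, 77}
dispatch next → 73; now {74, 77}
dispatch next → 74; now {77}
insert 85 → {77, 85}
insert 72 → {72, 77, 85}
insert 79 → {72, 77, 79, 85}
insert 84 → {72, 77, 79, 84, 85}
dispatch next → 72; now {77, 79, 84, 85}
dispatch next → 77; now {79, 84, 85}
insert 65 → {65, 79, 84, 85}
insert 60 → {60, 65, 79, 84, 85}
dispatch next → 60; now {65, 79, 84, 85}
dispatch next → 65; now {79, 84, 85}
insert 82 → {79, 82, 84, 85}
dispatch next → 79; now {82, 84, 85}
insert 53 → {53, 82, 84, 85}
insert 71 → {53, 71, 82, 84, 85}
insert 64 → {53, 64, 71, 82, 84, 85}
insert 80 → {53, 64, 71, 80, 82, 84, 85}
insert 51 → {51, 53, 64, 71, 80, 82, 84, 85}
insert 75 → {51, 53, 64, 71, 75, 80, 82, 84, 85}
dispatch next → 51; now {53, 64, 71, 75, 80, 82, 84, 85}
dispatch next → 53; now {64, 71, 75, 80, 82, 84, 85}
insert 91 → {64, 71, 75, 80, 82, 84, 85, 91}
insert 90 → {64, 71, 75, 80, 82, 84, 85, 90, 91}
dispatch next → 64; now {71, 75, 80, 82, 84, 85, 90, 91}
dispatch next → 71; now {75, 80, 82, 84, 85, 90, 91}
dispatch next → 75; now {80, 82, 84, 85, 90, 91}

53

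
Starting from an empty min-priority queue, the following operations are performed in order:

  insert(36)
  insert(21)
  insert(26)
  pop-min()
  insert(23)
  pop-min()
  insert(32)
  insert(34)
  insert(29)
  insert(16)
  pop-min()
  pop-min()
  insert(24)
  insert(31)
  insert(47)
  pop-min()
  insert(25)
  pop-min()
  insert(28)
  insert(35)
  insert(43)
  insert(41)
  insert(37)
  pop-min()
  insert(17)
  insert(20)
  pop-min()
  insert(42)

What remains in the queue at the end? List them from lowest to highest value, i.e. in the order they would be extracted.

[20, 29, 31, 32, 34, 35, 36, 37, 41, 42, 43, 47]

insert 36 → {36}
insert 21 → {21, 36}
insert 26 → {21, 26, 36}
pop-min → 21; now {26, 36}
insert 23 → {23, 26, 36}
pop-min → 23; now {26, 36}
insert 32 → {26, 32, 36}
insert 34 → {26, 32, 34, 36}
insert 29 → {26, 29, 32, 34, 36}
insert 16 → {16, 26, 29, 32, 34, 36}
pop-min → 16; now {26, 29, 32, 34, 36}
pop-min → 26; now {29, 32, 34, 36}
insert 24 → {24, 29, 32, 34, 36}
insert 31 → {24, 29, 31, 32, 34, 36}
insert 47 → {24, 29, 31, 32, 34, 36, 47}
pop-min → 24; now {29, 31, 32, 34, 36, 47}
insert 25 → {25, 29, 31, 32, 34, 36, 47}
pop-min → 25; now {29, 31, 32, 34, 36, 47}
insert 28 → {28, 29, 31, 32, 34, 36, 47}
insert 35 → {28, 29, 31, 32, 34, 35, 36, 47}
insert 43 → {28, 29, 31, 32, 34, 35, 36, 43, 47}
insert 41 → {28, 29, 31, 32, 34, 35, 36, 41, 43, 47}
insert 37 → {28, 29, 31, 32, 34, 35, 36, 37, 41, 43, 47}
pop-min → 28; now {29, 31, 32, 34, 35, 36, 37, 41, 43, 47}
insert 17 → {17, 29, 31, 32, 34, 35, 36, 37, 41, 43, 47}
insert 20 → {17, 20, 29, 31, 32, 34, 35, 36, 37, 41, 43, 47}
pop-min → 17; now {20, 29, 31, 32, 34, 35, 36, 37, 41, 43, 47}
insert 42 → {20, 29, 31, 32, 34, 35, 36, 37, 41, 42, 43, 47}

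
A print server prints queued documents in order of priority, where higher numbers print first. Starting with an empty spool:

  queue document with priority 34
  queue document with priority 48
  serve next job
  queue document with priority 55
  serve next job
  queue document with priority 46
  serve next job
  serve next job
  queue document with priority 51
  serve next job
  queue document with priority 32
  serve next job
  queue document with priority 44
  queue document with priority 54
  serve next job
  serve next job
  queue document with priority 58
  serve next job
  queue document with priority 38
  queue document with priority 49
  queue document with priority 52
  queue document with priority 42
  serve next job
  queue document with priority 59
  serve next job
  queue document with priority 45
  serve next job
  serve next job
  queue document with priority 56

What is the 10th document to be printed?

insert 34 → {34}
insert 48 → {48, 34}
serve next job → 48; now {34}
insert 55 → {55, 34}
serve next job → 55; now {34}
insert 46 → {46, 34}
serve next job → 46; now {34}
serve next job → 34; now {}
insert 51 → {51}
serve next job → 51; now {}
insert 32 → {32}
serve next job → 32; now {}
insert 44 → {44}
insert 54 → {54, 44}
serve next job → 54; now {44}
serve next job → 44; now {}
insert 58 → {58}
serve next job → 58; now {}
insert 38 → {38}
insert 49 → {49, 38}
insert 52 → {52, 49, 38}
insert 42 → {52, 49, 42, 38}
serve next job → 52; now {49, 42, 38}
insert 59 → {59, 49, 42, 38}
serve next job → 59; now {49, 42, 38}
insert 45 → {49, 45, 42, 38}
serve next job → 49; now {45, 42, 38}
serve next job → 45; now {42, 38}
insert 56 → {56, 42, 38}

52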